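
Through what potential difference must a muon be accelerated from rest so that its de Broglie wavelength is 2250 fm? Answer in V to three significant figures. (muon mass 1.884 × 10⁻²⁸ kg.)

V = 1440 V

p = h/λ = 6.626 × 10⁻³⁴ / 2.250 × 10⁻¹² = 2.945 × 10⁻²² kg·m/s.
KE = p²/(2m) = 2.302 × 10⁻¹⁶ J.
V = KE/e = 2.302 × 10⁻¹⁶ / (1.602 × 10⁻¹⁹) = 1440 V.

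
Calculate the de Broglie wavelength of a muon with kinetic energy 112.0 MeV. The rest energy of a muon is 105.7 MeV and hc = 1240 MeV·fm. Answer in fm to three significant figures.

Total energy E = KE + m₀c² = 112.0 + 105.7 = 217.7 MeV.
(pc)² = E² − (m₀c²)² = (217.7)² − (105.7)² = 3.622 × 10⁴ MeV², so pc = 190.3 MeV.
λ = hc/(pc) = 1240 MeV·fm / 190.3 MeV = 6.52 fm.

λ = 6.52 fm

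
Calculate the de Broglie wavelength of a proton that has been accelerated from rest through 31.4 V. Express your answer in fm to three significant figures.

λ = 5110 fm

KE = eV = 1.602 × 10⁻¹⁹ × 31.40 = 5.030 × 10⁻¹⁸ J.
p = √(2mKE) = √(2 × 1.673 × 10⁻²⁷ × 5.030 × 10⁻¹⁸) = 1.297 × 10⁻²² kg·m/s.
λ = h/p = 6.626 × 10⁻³⁴ / 1.297 × 10⁻²² = 5.11 × 10⁻¹² m = 5110 fm.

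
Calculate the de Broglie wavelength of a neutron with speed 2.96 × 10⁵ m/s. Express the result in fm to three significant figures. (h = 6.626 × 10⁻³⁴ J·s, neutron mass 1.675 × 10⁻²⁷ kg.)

λ = 1340 fm

p = mv = 1.675 × 10⁻²⁷ × 2.96 × 10⁵ = 4.958 × 10⁻²² kg·m/s.
λ = h/p = 6.626 × 10⁻³⁴ / 4.958 × 10⁻²² = 1.34 × 10⁻¹² m = 1340 fm.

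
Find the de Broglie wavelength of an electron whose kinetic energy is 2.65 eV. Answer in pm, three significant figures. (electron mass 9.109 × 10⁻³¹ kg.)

KE = 2.65 eV = 4.245 × 10⁻¹⁹ J.
p = √(2mKE) = √(2 × 9.109 × 10⁻³¹ × 4.245 × 10⁻¹⁹) = 8.794 × 10⁻²⁵ kg·m/s.
λ = h/p = 6.626 × 10⁻³⁴ / 8.794 × 10⁻²⁵ = 7.53 × 10⁻¹⁰ m = 753 pm.

λ = 753 pm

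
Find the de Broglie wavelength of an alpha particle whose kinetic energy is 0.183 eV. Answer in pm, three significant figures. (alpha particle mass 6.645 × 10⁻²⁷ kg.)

λ = 33.6 pm

KE = 0.183 eV = 2.932 × 10⁻²⁰ J.
p = √(2mKE) = √(2 × 6.645 × 10⁻²⁷ × 2.932 × 10⁻²⁰) = 1.974 × 10⁻²³ kg·m/s.
λ = h/p = 6.626 × 10⁻³⁴ / 1.974 × 10⁻²³ = 3.36 × 10⁻¹¹ m = 33.6 pm.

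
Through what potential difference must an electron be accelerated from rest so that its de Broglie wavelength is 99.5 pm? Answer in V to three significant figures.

p = h/λ = 6.626 × 10⁻³⁴ / 9.950 × 10⁻¹¹ = 6.659 × 10⁻²⁴ kg·m/s.
KE = p²/(2m) = 2.434 × 10⁻¹⁷ J.
V = KE/e = 2.434 × 10⁻¹⁷ / (1.602 × 10⁻¹⁹) = 152 V.

V = 152 V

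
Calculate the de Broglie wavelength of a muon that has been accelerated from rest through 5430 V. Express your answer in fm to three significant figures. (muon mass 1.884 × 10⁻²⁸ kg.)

KE = eV = 1.602 × 10⁻¹⁹ × 5430 = 8.699 × 10⁻¹⁶ J.
p = √(2mKE) = √(2 × 1.884 × 10⁻²⁸ × 8.699 × 10⁻¹⁶) = 5.725 × 10⁻²² kg·m/s.
λ = h/p = 6.626 × 10⁻³⁴ / 5.725 × 10⁻²² = 1.16 × 10⁻¹² m = 1160 fm.

λ = 1160 fm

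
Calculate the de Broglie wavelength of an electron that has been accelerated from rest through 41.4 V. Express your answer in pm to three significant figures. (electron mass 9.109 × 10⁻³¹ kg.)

KE = eV = 1.602 × 10⁻¹⁹ × 41.40 = 6.632 × 10⁻¹⁸ J.
p = √(2mKE) = √(2 × 9.109 × 10⁻³¹ × 6.632 × 10⁻¹⁸) = 3.476 × 10⁻²⁴ kg·m/s.
λ = h/p = 6.626 × 10⁻³⁴ / 3.476 × 10⁻²⁴ = 1.91 × 10⁻¹⁰ m = 191 pm.

λ = 191 pm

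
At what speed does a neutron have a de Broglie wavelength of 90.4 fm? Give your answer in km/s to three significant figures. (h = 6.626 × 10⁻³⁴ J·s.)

v = 4380 km/s

p = h/λ = 6.626 × 10⁻³⁴ / 9.040 × 10⁻¹⁴ = 7.330 × 10⁻²¹ kg·m/s.
v = p/m = 7.330 × 10⁻²¹ / 1.675 × 10⁻²⁷ = 4.38 × 10⁶ m/s = 4380 km/s.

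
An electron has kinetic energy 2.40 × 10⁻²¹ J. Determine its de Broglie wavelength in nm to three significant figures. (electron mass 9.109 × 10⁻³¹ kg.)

p = √(2mKE) = √(2 × 9.109 × 10⁻³¹ × 2.400 × 10⁻²¹) = 6.612 × 10⁻²⁶ kg·m/s.
λ = h/p = 6.626 × 10⁻³⁴ / 6.612 × 10⁻²⁶ = 1.00 × 10⁻⁸ m = 10.0 nm.

λ = 10.0 nm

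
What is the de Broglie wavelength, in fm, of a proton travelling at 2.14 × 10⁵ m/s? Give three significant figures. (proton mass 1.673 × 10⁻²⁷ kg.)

p = mv = 1.673 × 10⁻²⁷ × 2.14 × 10⁵ = 3.580 × 10⁻²² kg·m/s.
λ = h/p = 6.626 × 10⁻³⁴ / 3.580 × 10⁻²² = 1.85 × 10⁻¹² m = 1850 fm.

λ = 1850 fm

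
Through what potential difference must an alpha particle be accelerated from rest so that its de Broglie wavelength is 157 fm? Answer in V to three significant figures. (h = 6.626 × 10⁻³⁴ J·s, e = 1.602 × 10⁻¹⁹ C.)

V = 4180 V

p = h/λ = 6.626 × 10⁻³⁴ / 1.570 × 10⁻¹³ = 4.220 × 10⁻²¹ kg·m/s.
KE = p²/(2m) = 1.340 × 10⁻¹⁵ J.
V = KE/2e = 1.340 × 10⁻¹⁵ / (2 × 1.602 × 10⁻¹⁹) = 4180 V.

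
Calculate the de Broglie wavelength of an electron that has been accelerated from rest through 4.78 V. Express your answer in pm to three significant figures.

λ = 561 pm

KE = eV = 1.602 × 10⁻¹⁹ × 4.780 = 7.658 × 10⁻¹⁹ J.
p = √(2mKE) = √(2 × 9.109 × 10⁻³¹ × 7.658 × 10⁻¹⁹) = 1.181 × 10⁻²⁴ kg·m/s.
λ = h/p = 6.626 × 10⁻³⁴ / 1.181 × 10⁻²⁴ = 5.61 × 10⁻¹⁰ m = 561 pm.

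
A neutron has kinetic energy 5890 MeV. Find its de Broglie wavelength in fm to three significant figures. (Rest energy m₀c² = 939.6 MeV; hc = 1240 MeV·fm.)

λ = 0.183 fm

Total energy E = KE + m₀c² = 5890 + 939.6 = 6829.6 MeV.
(pc)² = E² − (m₀c²)² = (6829.6)² − (939.6)² = 4.576 × 10⁷ MeV², so pc = 6765 MeV.
λ = hc/(pc) = 1240 MeV·fm / 6765 MeV = 0.183 fm.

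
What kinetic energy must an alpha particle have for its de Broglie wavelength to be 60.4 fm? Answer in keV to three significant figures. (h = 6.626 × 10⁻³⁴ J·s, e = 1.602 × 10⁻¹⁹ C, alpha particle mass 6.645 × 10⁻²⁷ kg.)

p = h/λ = 6.626 × 10⁻³⁴ / 6.040 × 10⁻¹⁴ = 1.097 × 10⁻²⁰ kg·m/s.
KE = p²/(2m) = (1.097 × 10⁻²⁰)² / (2 × 6.645 × 10⁻²⁷) = 9.055 × 10⁻¹⁵ J = 56.5 keV.

KE = 56.5 keV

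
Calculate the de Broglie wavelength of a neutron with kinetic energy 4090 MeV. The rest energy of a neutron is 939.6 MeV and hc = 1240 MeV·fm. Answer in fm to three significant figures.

λ = 0.251 fm

Total energy E = KE + m₀c² = 4090 + 939.6 = 5029.6 MeV.
(pc)² = E² − (m₀c²)² = (5029.6)² − (939.6)² = 2.441 × 10⁷ MeV², so pc = 4941 MeV.
λ = hc/(pc) = 1240 MeV·fm / 4941 MeV = 0.251 fm.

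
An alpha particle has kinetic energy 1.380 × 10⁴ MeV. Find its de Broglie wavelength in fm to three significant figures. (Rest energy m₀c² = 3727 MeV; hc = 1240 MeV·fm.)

λ = 0.0724 fm

Total energy E = KE + m₀c² = 1.380 × 10⁴ + 3727 = 17527 MeV.
(pc)² = E² − (m₀c²)² = (17527)² − (3727)² = 2.933 × 10⁸ MeV², so pc = 1.713 × 10⁴ MeV.
λ = hc/(pc) = 1240 MeV·fm / 1.713 × 10⁴ MeV = 0.0724 fm.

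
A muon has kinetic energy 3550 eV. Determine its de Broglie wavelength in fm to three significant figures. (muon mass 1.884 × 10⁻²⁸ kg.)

λ = 1430 fm

KE = 3550 eV = 5.687 × 10⁻¹⁶ J.
p = √(2mKE) = √(2 × 1.884 × 10⁻²⁸ × 5.687 × 10⁻¹⁶) = 4.629 × 10⁻²² kg·m/s.
λ = h/p = 6.626 × 10⁻³⁴ / 4.629 × 10⁻²² = 1.43 × 10⁻¹² m = 1430 fm.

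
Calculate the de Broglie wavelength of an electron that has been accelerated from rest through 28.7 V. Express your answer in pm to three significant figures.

λ = 229 pm

KE = eV = 1.602 × 10⁻¹⁹ × 28.70 = 4.598 × 10⁻¹⁸ J.
p = √(2mKE) = √(2 × 9.109 × 10⁻³¹ × 4.598 × 10⁻¹⁸) = 2.894 × 10⁻²⁴ kg·m/s.
λ = h/p = 6.626 × 10⁻³⁴ / 2.894 × 10⁻²⁴ = 2.29 × 10⁻¹⁰ m = 229 pm.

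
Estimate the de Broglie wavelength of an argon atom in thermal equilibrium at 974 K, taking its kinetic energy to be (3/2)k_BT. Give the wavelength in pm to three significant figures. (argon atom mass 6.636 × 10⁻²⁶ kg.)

KE = (3/2)k_BT = 1.5 × 1.381 × 10⁻²³ × 974 = 2.018 × 10⁻²⁰ J.
p = √(2mKE) = √(2 × 6.636 × 10⁻²⁶ × 2.018 × 10⁻²⁰) = 5.175 × 10⁻²³ kg·m/s.
λ = h/p = 1.28 × 10⁻¹¹ m = 12.8 pm.

λ = 12.8 pm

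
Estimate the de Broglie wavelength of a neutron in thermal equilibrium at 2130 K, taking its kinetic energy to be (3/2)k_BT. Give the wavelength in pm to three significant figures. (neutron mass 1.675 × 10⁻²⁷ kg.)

λ = 54.5 pm

KE = (3/2)k_BT = 1.5 × 1.381 × 10⁻²³ × 2130 = 4.412 × 10⁻²⁰ J.
p = √(2mKE) = √(2 × 1.675 × 10⁻²⁷ × 4.412 × 10⁻²⁰) = 1.216 × 10⁻²³ kg·m/s.
λ = h/p = 5.45 × 10⁻¹¹ m = 54.5 pm.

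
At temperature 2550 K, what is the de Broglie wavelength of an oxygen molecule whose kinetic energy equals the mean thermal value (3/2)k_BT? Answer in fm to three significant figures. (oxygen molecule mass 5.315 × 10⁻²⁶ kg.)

λ = 8840 fm

KE = (3/2)k_BT = 1.5 × 1.381 × 10⁻²³ × 2550 = 5.282 × 10⁻²⁰ J.
p = √(2mKE) = √(2 × 5.315 × 10⁻²⁶ × 5.282 × 10⁻²⁰) = 7.493 × 10⁻²³ kg·m/s.
λ = h/p = 8.84 × 10⁻¹² m = 8840 fm.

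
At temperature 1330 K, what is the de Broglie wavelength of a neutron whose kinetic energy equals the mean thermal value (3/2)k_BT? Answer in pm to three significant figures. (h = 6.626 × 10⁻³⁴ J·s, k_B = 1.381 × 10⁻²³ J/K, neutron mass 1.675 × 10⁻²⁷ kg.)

λ = 69.0 pm

KE = (3/2)k_BT = 1.5 × 1.381 × 10⁻²³ × 1330 = 2.755 × 10⁻²⁰ J.
p = √(2mKE) = √(2 × 1.675 × 10⁻²⁷ × 2.755 × 10⁻²⁰) = 9.607 × 10⁻²⁴ kg·m/s.
λ = h/p = 6.90 × 10⁻¹¹ m = 69.0 pm.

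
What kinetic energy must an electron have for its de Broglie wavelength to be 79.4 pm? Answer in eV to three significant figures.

p = h/λ = 6.626 × 10⁻³⁴ / 7.940 × 10⁻¹¹ = 8.345 × 10⁻²⁴ kg·m/s.
KE = p²/(2m) = (8.345 × 10⁻²⁴)² / (2 × 9.109 × 10⁻³¹) = 3.823 × 10⁻¹⁷ J = 239 eV.

KE = 239 eV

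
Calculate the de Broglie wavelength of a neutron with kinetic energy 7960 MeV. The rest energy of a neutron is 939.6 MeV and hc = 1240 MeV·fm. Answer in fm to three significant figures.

λ = 0.140 fm

Total energy E = KE + m₀c² = 7960 + 939.6 = 8899.6 MeV.
(pc)² = E² − (m₀c²)² = (8899.6)² − (939.6)² = 7.832 × 10⁷ MeV², so pc = 8850 MeV.
λ = hc/(pc) = 1240 MeV·fm / 8850 MeV = 0.140 fm.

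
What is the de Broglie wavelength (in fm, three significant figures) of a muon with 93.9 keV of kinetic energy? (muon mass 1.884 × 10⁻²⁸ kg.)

λ = 278 fm

KE = 93.9 keV = 1.504 × 10⁻¹⁴ J.
p = √(2mKE) = √(2 × 1.884 × 10⁻²⁸ × 1.504 × 10⁻¹⁴) = 2.381 × 10⁻²¹ kg·m/s.
λ = h/p = 6.626 × 10⁻³⁴ / 2.381 × 10⁻²¹ = 2.78 × 10⁻¹³ m = 278 fm.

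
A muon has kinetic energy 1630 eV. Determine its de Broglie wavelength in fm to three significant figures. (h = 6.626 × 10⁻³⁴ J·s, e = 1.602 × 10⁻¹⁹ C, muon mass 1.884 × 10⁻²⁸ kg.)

λ = 2110 fm

KE = 1630 eV = 2.611 × 10⁻¹⁶ J.
p = √(2mKE) = √(2 × 1.884 × 10⁻²⁸ × 2.611 × 10⁻¹⁶) = 3.137 × 10⁻²² kg·m/s.
λ = h/p = 6.626 × 10⁻³⁴ / 3.137 × 10⁻²² = 2.11 × 10⁻¹² m = 2110 fm.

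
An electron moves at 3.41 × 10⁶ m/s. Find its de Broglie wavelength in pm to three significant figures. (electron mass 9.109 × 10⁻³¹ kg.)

λ = 213 pm

p = mv = 9.109 × 10⁻³¹ × 3.41 × 10⁶ = 3.106 × 10⁻²⁴ kg·m/s.
λ = h/p = 6.626 × 10⁻³⁴ / 3.106 × 10⁻²⁴ = 2.13 × 10⁻¹⁰ m = 213 pm.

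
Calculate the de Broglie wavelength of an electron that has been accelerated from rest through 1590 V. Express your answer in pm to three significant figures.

KE = eV = 1.602 × 10⁻¹⁹ × 1590 = 2.547 × 10⁻¹⁶ J.
p = √(2mKE) = √(2 × 9.109 × 10⁻³¹ × 2.547 × 10⁻¹⁶) = 2.154 × 10⁻²³ kg·m/s.
λ = h/p = 6.626 × 10⁻³⁴ / 2.154 × 10⁻²³ = 3.08 × 10⁻¹¹ m = 30.8 pm.

λ = 30.8 pm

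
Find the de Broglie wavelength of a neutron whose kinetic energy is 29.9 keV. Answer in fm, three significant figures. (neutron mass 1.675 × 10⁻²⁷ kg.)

KE = 29.9 keV = 4.790 × 10⁻¹⁵ J.
p = √(2mKE) = √(2 × 1.675 × 10⁻²⁷ × 4.790 × 10⁻¹⁵) = 4.006 × 10⁻²¹ kg·m/s.
λ = h/p = 6.626 × 10⁻³⁴ / 4.006 × 10⁻²¹ = 1.65 × 10⁻¹³ m = 165 fm.

λ = 165 fm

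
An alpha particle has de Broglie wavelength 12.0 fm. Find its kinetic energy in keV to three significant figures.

p = h/λ = 6.626 × 10⁻³⁴ / 1.200 × 10⁻¹⁴ = 5.522 × 10⁻²⁰ kg·m/s.
KE = p²/(2m) = (5.522 × 10⁻²⁰)² / (2 × 6.645 × 10⁻²⁷) = 2.294 × 10⁻¹³ J = 1430 keV.

KE = 1430 keV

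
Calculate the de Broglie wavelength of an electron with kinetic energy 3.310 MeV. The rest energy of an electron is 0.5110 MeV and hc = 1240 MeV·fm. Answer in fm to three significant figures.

Total energy E = KE + m₀c² = 3.310 + 0.5110 = 3.8210 MeV.
(pc)² = E² − (m₀c²)² = (3.8210)² − (0.5110)² = 14.34 MeV², so pc = 3.787 MeV.
λ = hc/(pc) = 1240 MeV·fm / 3.787 MeV = 327 fm.

λ = 327 fm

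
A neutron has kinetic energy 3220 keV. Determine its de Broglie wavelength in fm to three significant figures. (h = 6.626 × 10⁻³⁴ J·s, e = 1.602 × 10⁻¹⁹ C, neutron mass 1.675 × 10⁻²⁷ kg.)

KE = 3220 keV = 5.158 × 10⁻¹³ J.
p = √(2mKE) = √(2 × 1.675 × 10⁻²⁷ × 5.158 × 10⁻¹³) = 4.157 × 10⁻²⁰ kg·m/s.
λ = h/p = 6.626 × 10⁻³⁴ / 4.157 × 10⁻²⁰ = 1.59 × 10⁻¹⁴ m = 15.9 fm.

λ = 15.9 fm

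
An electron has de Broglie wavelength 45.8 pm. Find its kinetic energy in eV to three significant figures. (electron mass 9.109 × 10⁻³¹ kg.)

KE = 717 eV

p = h/λ = 6.626 × 10⁻³⁴ / 4.580 × 10⁻¹¹ = 1.447 × 10⁻²³ kg·m/s.
KE = p²/(2m) = (1.447 × 10⁻²³)² / (2 × 9.109 × 10⁻³¹) = 1.149 × 10⁻¹⁶ J = 717 eV.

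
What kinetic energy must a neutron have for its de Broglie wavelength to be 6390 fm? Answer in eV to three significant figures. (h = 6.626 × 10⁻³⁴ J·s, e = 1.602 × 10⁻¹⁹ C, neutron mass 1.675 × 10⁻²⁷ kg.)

KE = 20.0 eV

p = h/λ = 6.626 × 10⁻³⁴ / 6.390 × 10⁻¹² = 1.037 × 10⁻²² kg·m/s.
KE = p²/(2m) = (1.037 × 10⁻²²)² / (2 × 1.675 × 10⁻²⁷) = 3.210 × 10⁻¹⁸ J = 20.0 eV.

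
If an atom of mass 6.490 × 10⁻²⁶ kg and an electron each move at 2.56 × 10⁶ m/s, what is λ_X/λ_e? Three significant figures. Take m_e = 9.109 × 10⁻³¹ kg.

λ_X/λ_e = 1.40 × 10⁻⁵

At fixed v, p = mv so λ = h/(mv) ∝ 1/m.
λ_X/λ_e = m_e/m_X = 9.109 × 10⁻³¹/6.490 × 10⁻²⁶ = 1.40 × 10⁻⁵.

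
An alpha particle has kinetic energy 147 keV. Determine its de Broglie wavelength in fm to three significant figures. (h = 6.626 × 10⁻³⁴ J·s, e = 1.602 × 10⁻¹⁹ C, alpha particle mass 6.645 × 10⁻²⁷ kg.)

λ = 37.5 fm

KE = 147 keV = 2.355 × 10⁻¹⁴ J.
p = √(2mKE) = √(2 × 6.645 × 10⁻²⁷ × 2.355 × 10⁻¹⁴) = 1.769 × 10⁻²⁰ kg·m/s.
λ = h/p = 6.626 × 10⁻³⁴ / 1.769 × 10⁻²⁰ = 3.75 × 10⁻¹⁴ m = 37.5 fm.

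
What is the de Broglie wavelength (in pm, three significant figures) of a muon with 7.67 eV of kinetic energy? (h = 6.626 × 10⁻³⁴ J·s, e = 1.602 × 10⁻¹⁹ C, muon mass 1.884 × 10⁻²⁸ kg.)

λ = 30.8 pm

KE = 7.67 eV = 1.229 × 10⁻¹⁸ J.
p = √(2mKE) = √(2 × 1.884 × 10⁻²⁸ × 1.229 × 10⁻¹⁸) = 2.152 × 10⁻²³ kg·m/s.
λ = h/p = 6.626 × 10⁻³⁴ / 2.152 × 10⁻²³ = 3.08 × 10⁻¹¹ m = 30.8 pm.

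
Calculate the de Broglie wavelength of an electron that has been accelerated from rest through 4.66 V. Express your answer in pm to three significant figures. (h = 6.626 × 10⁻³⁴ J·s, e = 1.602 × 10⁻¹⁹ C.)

KE = eV = 1.602 × 10⁻¹⁹ × 4.660 = 7.465 × 10⁻¹⁹ J.
p = √(2mKE) = √(2 × 9.109 × 10⁻³¹ × 7.465 × 10⁻¹⁹) = 1.166 × 10⁻²⁴ kg·m/s.
λ = h/p = 6.626 × 10⁻³⁴ / 1.166 × 10⁻²⁴ = 5.68 × 10⁻¹⁰ m = 568 pm.

λ = 568 pm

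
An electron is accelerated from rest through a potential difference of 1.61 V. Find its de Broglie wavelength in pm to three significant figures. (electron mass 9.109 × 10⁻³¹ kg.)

λ = 967 pm

KE = eV = 1.602 × 10⁻¹⁹ × 1.610 = 2.579 × 10⁻¹⁹ J.
p = √(2mKE) = √(2 × 9.109 × 10⁻³¹ × 2.579 × 10⁻¹⁹) = 6.855 × 10⁻²⁵ kg·m/s.
λ = h/p = 6.626 × 10⁻³⁴ / 6.855 × 10⁻²⁵ = 9.67 × 10⁻¹⁰ m = 967 pm.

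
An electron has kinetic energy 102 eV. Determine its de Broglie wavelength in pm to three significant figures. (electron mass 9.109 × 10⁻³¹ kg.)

KE = 102 eV = 1.634 × 10⁻¹⁷ J.
p = √(2mKE) = √(2 × 9.109 × 10⁻³¹ × 1.634 × 10⁻¹⁷) = 5.456 × 10⁻²⁴ kg·m/s.
λ = h/p = 6.626 × 10⁻³⁴ / 5.456 × 10⁻²⁴ = 1.21 × 10⁻¹⁰ m = 121 pm.

λ = 121 pm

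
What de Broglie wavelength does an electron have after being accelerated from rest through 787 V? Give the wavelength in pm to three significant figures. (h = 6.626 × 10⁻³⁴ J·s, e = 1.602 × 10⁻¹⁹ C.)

λ = 43.7 pm

KE = eV = 1.602 × 10⁻¹⁹ × 787.0 = 1.261 × 10⁻¹⁶ J.
p = √(2mKE) = √(2 × 9.109 × 10⁻³¹ × 1.261 × 10⁻¹⁶) = 1.516 × 10⁻²³ kg·m/s.
λ = h/p = 6.626 × 10⁻³⁴ / 1.516 × 10⁻²³ = 4.37 × 10⁻¹¹ m = 43.7 pm.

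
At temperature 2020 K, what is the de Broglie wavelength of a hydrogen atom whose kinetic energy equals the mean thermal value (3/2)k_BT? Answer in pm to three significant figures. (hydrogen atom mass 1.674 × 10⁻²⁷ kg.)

KE = (3/2)k_BT = 1.5 × 1.381 × 10⁻²³ × 2020 = 4.184 × 10⁻²⁰ J.
p = √(2mKE) = √(2 × 1.674 × 10⁻²⁷ × 4.184 × 10⁻²⁰) = 1.184 × 10⁻²³ kg·m/s.
λ = h/p = 5.60 × 10⁻¹¹ m = 56.0 pm.

λ = 56.0 pm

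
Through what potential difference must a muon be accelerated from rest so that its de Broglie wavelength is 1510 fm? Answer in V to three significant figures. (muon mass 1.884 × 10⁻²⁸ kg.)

V = 3190 V

p = h/λ = 6.626 × 10⁻³⁴ / 1.510 × 10⁻¹² = 4.388 × 10⁻²² kg·m/s.
KE = p²/(2m) = 5.110 × 10⁻¹⁶ J.
V = KE/e = 5.110 × 10⁻¹⁶ / (1.602 × 10⁻¹⁹) = 3190 V.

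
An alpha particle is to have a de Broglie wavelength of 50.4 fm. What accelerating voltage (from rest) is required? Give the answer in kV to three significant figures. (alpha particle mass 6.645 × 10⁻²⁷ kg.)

V = 40.6 kV

p = h/λ = 6.626 × 10⁻³⁴ / 5.040 × 10⁻¹⁴ = 1.315 × 10⁻²⁰ kg·m/s.
KE = p²/(2m) = 1.301 × 10⁻¹⁴ J.
V = KE/2e = 1.301 × 10⁻¹⁴ / (2 × 1.602 × 10⁻¹⁹) = 40.6 kV.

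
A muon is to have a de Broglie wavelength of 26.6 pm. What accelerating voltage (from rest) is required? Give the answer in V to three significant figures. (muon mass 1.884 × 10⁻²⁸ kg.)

p = h/λ = 6.626 × 10⁻³⁴ / 2.660 × 10⁻¹¹ = 2.491 × 10⁻²³ kg·m/s.
KE = p²/(2m) = 1.647 × 10⁻¹⁸ J.
V = KE/e = 1.647 × 10⁻¹⁸ / (1.602 × 10⁻¹⁹) = 10.3 V.

V = 10.3 V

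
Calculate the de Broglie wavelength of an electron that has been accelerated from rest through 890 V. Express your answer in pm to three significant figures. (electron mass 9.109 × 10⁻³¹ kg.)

KE = eV = 1.602 × 10⁻¹⁹ × 890.0 = 1.426 × 10⁻¹⁶ J.
p = √(2mKE) = √(2 × 9.109 × 10⁻³¹ × 1.426 × 10⁻¹⁶) = 1.612 × 10⁻²³ kg·m/s.
λ = h/p = 6.626 × 10⁻³⁴ / 1.612 × 10⁻²³ = 4.11 × 10⁻¹¹ m = 41.1 pm.

λ = 41.1 pm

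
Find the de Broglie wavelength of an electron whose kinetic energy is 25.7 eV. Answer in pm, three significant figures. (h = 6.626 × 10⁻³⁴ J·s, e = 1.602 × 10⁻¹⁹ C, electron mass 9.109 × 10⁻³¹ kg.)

λ = 242 pm

KE = 25.7 eV = 4.117 × 10⁻¹⁸ J.
p = √(2mKE) = √(2 × 9.109 × 10⁻³¹ × 4.117 × 10⁻¹⁸) = 2.739 × 10⁻²⁴ kg·m/s.
λ = h/p = 6.626 × 10⁻³⁴ / 2.739 × 10⁻²⁴ = 2.42 × 10⁻¹⁰ m = 242 pm.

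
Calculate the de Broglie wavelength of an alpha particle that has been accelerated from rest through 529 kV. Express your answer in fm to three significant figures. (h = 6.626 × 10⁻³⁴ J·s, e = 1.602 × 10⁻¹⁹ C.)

λ = 14.0 fm

KE = 2eV = 2 × 1.602 × 10⁻¹⁹ × 5.290 × 10⁵ = 1.695 × 10⁻¹³ J.
p = √(2mKE) = √(2 × 6.645 × 10⁻²⁷ × 1.695 × 10⁻¹³) = 4.746 × 10⁻²⁰ kg·m/s.
λ = h/p = 6.626 × 10⁻³⁴ / 4.746 × 10⁻²⁰ = 1.40 × 10⁻¹⁴ m = 14.0 fm.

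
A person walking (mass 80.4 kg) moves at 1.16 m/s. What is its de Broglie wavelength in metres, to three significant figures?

λ = 7.10 × 10⁻³⁶ m

p = mv = 80.4 × 1.16 = 9.326 × 10¹ kg·m/s.
λ = h/p = 6.626 × 10⁻³⁴ / 9.326 × 10¹ = 7.10 × 10⁻³⁶ m.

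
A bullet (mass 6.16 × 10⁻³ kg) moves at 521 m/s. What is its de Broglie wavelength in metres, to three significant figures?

λ = 2.06 × 10⁻³⁴ m

p = mv = 6.16 × 10⁻³ × 521 = 3.209 kg·m/s.
λ = h/p = 6.626 × 10⁻³⁴ / 3.209 = 2.06 × 10⁻³⁴ m.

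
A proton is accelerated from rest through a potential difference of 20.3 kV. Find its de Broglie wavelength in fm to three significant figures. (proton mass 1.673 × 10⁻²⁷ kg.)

λ = 201 fm

KE = eV = 1.602 × 10⁻¹⁹ × 2.030 × 10⁴ = 3.252 × 10⁻¹⁵ J.
p = √(2mKE) = √(2 × 1.673 × 10⁻²⁷ × 3.252 × 10⁻¹⁵) = 3.299 × 10⁻²¹ kg·m/s.
λ = h/p = 6.626 × 10⁻³⁴ / 3.299 × 10⁻²¹ = 2.01 × 10⁻¹³ m = 201 fm.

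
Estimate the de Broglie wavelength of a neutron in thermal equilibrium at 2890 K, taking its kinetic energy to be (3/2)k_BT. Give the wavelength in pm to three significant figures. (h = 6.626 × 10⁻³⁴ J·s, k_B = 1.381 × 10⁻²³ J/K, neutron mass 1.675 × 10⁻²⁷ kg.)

λ = 46.8 pm

KE = (3/2)k_BT = 1.5 × 1.381 × 10⁻²³ × 2890 = 5.987 × 10⁻²⁰ J.
p = √(2mKE) = √(2 × 1.675 × 10⁻²⁷ × 5.987 × 10⁻²⁰) = 1.416 × 10⁻²³ kg·m/s.
λ = h/p = 4.68 × 10⁻¹¹ m = 46.8 pm.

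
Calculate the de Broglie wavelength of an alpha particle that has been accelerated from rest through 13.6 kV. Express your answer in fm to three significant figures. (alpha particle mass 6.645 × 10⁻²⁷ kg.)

KE = 2eV = 2 × 1.602 × 10⁻¹⁹ × 1.360 × 10⁴ = 4.357 × 10⁻¹⁵ J.
p = √(2mKE) = √(2 × 6.645 × 10⁻²⁷ × 4.357 × 10⁻¹⁵) = 7.610 × 10⁻²¹ kg·m/s.
λ = h/p = 6.626 × 10⁻³⁴ / 7.610 × 10⁻²¹ = 8.71 × 10⁻¹⁴ m = 87.1 fm.

λ = 87.1 fm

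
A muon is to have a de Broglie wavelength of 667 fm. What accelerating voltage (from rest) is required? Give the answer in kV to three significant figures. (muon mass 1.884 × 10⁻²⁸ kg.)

V = 16.3 kV

p = h/λ = 6.626 × 10⁻³⁴ / 6.670 × 10⁻¹³ = 9.934 × 10⁻²² kg·m/s.
KE = p²/(2m) = 2.619 × 10⁻¹⁵ J.
V = KE/e = 2.619 × 10⁻¹⁵ / (1.602 × 10⁻¹⁹) = 16.3 kV.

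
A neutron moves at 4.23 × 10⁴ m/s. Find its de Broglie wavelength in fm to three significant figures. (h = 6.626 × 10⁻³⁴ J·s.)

p = mv = 1.675 × 10⁻²⁷ × 4.23 × 10⁴ = 7.085 × 10⁻²³ kg·m/s.
λ = h/p = 6.626 × 10⁻³⁴ / 7.085 × 10⁻²³ = 9.35 × 10⁻¹² m = 9350 fm.

λ = 9350 fm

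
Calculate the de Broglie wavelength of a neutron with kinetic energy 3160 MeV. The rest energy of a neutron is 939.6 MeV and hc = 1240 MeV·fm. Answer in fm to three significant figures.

Total energy E = KE + m₀c² = 3160 + 939.6 = 4099.6 MeV.
(pc)² = E² − (m₀c²)² = (4099.6)² − (939.6)² = 1.592 × 10⁷ MeV², so pc = 3990 MeV.
λ = hc/(pc) = 1240 MeV·fm / 3990 MeV = 0.311 fm.

λ = 0.311 fm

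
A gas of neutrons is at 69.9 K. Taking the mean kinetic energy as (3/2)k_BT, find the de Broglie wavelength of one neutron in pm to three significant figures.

λ = 301 pm

KE = (3/2)k_BT = 1.5 × 1.381 × 10⁻²³ × 69.9 = 1.448 × 10⁻²¹ J.
p = √(2mKE) = √(2 × 1.675 × 10⁻²⁷ × 1.448 × 10⁻²¹) = 2.202 × 10⁻²⁴ kg·m/s.
λ = h/p = 3.01 × 10⁻¹⁰ m = 301 pm.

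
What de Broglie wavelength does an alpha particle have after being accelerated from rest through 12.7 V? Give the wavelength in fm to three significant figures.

λ = 2850 fm

KE = 2eV = 2 × 1.602 × 10⁻¹⁹ × 12.70 = 4.069 × 10⁻¹⁸ J.
p = √(2mKE) = √(2 × 6.645 × 10⁻²⁷ × 4.069 × 10⁻¹⁸) = 2.325 × 10⁻²² kg·m/s.
λ = h/p = 6.626 × 10⁻³⁴ / 2.325 × 10⁻²² = 2.85 × 10⁻¹² m = 2850 fm.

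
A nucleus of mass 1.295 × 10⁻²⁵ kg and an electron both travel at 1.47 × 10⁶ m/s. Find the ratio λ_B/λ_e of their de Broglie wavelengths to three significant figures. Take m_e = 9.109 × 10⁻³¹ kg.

At fixed v, p = mv so λ = h/(mv) ∝ 1/m.
λ_B/λ_e = m_e/m_B = 9.109 × 10⁻³¹/1.295 × 10⁻²⁵ = 7.03 × 10⁻⁶.

λ_B/λ_e = 7.03 × 10⁻⁶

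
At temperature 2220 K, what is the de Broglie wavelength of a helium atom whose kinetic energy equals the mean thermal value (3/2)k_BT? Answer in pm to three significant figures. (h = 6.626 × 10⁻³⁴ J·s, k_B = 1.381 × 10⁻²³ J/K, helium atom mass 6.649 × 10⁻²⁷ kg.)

KE = (3/2)k_BT = 1.5 × 1.381 × 10⁻²³ × 2220 = 4.599 × 10⁻²⁰ J.
p = √(2mKE) = √(2 × 6.649 × 10⁻²⁷ × 4.599 × 10⁻²⁰) = 2.473 × 10⁻²³ kg·m/s.
λ = h/p = 2.68 × 10⁻¹¹ m = 26.8 pm.

λ = 26.8 pm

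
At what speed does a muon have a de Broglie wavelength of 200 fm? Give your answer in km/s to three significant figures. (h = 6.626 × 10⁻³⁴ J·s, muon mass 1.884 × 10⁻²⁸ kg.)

p = h/λ = 6.626 × 10⁻³⁴ / 2.000 × 10⁻¹³ = 3.313 × 10⁻²¹ kg·m/s.
v = p/m = 3.313 × 10⁻²¹ / 1.884 × 10⁻²⁸ = 1.76 × 10⁷ m/s = 1.76 × 10⁴ km/s.

v = 1.76 × 10⁴ km/s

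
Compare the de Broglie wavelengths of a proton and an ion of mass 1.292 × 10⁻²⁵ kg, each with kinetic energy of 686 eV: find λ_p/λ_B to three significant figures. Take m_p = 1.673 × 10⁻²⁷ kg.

λ_p/λ_B = 8.79

At fixed KE, p = √(2mKE) so λ = h/p ∝ 1/√m.
λ_p/λ_B = √(m_B/m_p) = √(1.292 × 10⁻²⁵/1.673 × 10⁻²⁷) = √(77.23) = 8.79.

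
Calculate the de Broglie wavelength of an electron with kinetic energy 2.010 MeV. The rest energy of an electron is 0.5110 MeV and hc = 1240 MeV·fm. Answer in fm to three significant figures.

Total energy E = KE + m₀c² = 2.010 + 0.5110 = 2.5210 MeV.
(pc)² = E² − (m₀c²)² = (2.5210)² − (0.5110)² = 6.094 MeV², so pc = 2.469 MeV.
λ = hc/(pc) = 1240 MeV·fm / 2.469 MeV = 502 fm.

λ = 502 fm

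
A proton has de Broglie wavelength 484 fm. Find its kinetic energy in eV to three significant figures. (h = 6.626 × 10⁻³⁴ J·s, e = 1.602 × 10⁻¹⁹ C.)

KE = 3500 eV

p = h/λ = 6.626 × 10⁻³⁴ / 4.840 × 10⁻¹³ = 1.369 × 10⁻²¹ kg·m/s.
KE = p²/(2m) = (1.369 × 10⁻²¹)² / (2 × 1.673 × 10⁻²⁷) = 5.601 × 10⁻¹⁶ J = 3500 eV.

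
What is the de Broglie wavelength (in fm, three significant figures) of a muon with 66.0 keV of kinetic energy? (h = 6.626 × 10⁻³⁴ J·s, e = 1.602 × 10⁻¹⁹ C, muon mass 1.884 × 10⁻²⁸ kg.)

λ = 332 fm

KE = 66.0 keV = 1.057 × 10⁻¹⁴ J.
p = √(2mKE) = √(2 × 1.884 × 10⁻²⁸ × 1.057 × 10⁻¹⁴) = 1.996 × 10⁻²¹ kg·m/s.
λ = h/p = 6.626 × 10⁻³⁴ / 1.996 × 10⁻²¹ = 3.32 × 10⁻¹³ m = 332 fm.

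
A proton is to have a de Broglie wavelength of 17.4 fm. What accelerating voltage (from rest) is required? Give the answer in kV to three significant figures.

p = h/λ = 6.626 × 10⁻³⁴ / 1.740 × 10⁻¹⁴ = 3.808 × 10⁻²⁰ kg·m/s.
KE = p²/(2m) = 4.334 × 10⁻¹³ J.
V = KE/e = 4.334 × 10⁻¹³ / (1.602 × 10⁻¹⁹) = 2710 kV.

V = 2710 kV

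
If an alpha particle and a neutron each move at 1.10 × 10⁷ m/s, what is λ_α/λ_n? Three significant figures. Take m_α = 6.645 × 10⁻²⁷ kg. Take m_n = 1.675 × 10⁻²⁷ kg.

At fixed v, p = mv so λ = h/(mv) ∝ 1/m.
λ_α/λ_n = m_n/m_α = 1.675 × 10⁻²⁷/6.645 × 10⁻²⁷ = 0.252.

λ_α/λ_n = 0.252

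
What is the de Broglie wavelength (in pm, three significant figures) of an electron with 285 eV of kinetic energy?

KE = 285 eV = 4.566 × 10⁻¹⁷ J.
p = √(2mKE) = √(2 × 9.109 × 10⁻³¹ × 4.566 × 10⁻¹⁷) = 9.120 × 10⁻²⁴ kg·m/s.
λ = h/p = 6.626 × 10⁻³⁴ / 9.120 × 10⁻²⁴ = 7.27 × 10⁻¹¹ m = 72.7 pm.

λ = 72.7 pm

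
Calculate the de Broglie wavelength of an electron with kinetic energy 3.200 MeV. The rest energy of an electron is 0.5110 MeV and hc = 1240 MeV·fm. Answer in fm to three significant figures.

λ = 337 fm

Total energy E = KE + m₀c² = 3.200 + 0.5110 = 3.7110 MeV.
(pc)² = E² − (m₀c²)² = (3.7110)² − (0.5110)² = 13.51 MeV², so pc = 3.676 MeV.
λ = hc/(pc) = 1240 MeV·fm / 3.676 MeV = 337 fm.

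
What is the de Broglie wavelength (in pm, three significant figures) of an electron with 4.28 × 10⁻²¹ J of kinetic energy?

λ = 7500 pm

p = √(2mKE) = √(2 × 9.109 × 10⁻³¹ × 4.280 × 10⁻²¹) = 8.830 × 10⁻²⁶ kg·m/s.
λ = h/p = 6.626 × 10⁻³⁴ / 8.830 × 10⁻²⁶ = 7.50 × 10⁻⁹ m = 7500 pm.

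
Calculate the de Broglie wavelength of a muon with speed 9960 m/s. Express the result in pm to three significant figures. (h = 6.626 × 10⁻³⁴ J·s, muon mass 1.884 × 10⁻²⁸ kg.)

λ = 353 pm

p = mv = 1.884 × 10⁻²⁸ × 9960 = 1.876 × 10⁻²⁴ kg·m/s.
λ = h/p = 6.626 × 10⁻³⁴ / 1.876 × 10⁻²⁴ = 3.53 × 10⁻¹⁰ m = 353 pm.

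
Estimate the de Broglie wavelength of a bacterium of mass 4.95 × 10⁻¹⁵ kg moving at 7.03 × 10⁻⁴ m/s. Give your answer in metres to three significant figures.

p = mv = 4.95 × 10⁻¹⁵ × 7.03 × 10⁻⁴ = 3.480 × 10⁻¹⁸ kg·m/s.
λ = h/p = 6.626 × 10⁻³⁴ / 3.480 × 10⁻¹⁸ = 1.90 × 10⁻¹⁶ m.

λ = 1.90 × 10⁻¹⁶ m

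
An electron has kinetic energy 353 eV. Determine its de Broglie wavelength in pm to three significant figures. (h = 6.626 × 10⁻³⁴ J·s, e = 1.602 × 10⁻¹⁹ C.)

λ = 65.3 pm

KE = 353 eV = 5.655 × 10⁻¹⁷ J.
p = √(2mKE) = √(2 × 9.109 × 10⁻³¹ × 5.655 × 10⁻¹⁷) = 1.015 × 10⁻²³ kg·m/s.
λ = h/p = 6.626 × 10⁻³⁴ / 1.015 × 10⁻²³ = 6.53 × 10⁻¹¹ m = 65.3 pm.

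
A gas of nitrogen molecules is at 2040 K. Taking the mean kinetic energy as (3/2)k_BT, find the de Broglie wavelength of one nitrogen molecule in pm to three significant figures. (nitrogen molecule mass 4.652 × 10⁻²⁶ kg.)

λ = 10.6 pm

KE = (3/2)k_BT = 1.5 × 1.381 × 10⁻²³ × 2040 = 4.226 × 10⁻²⁰ J.
p = √(2mKE) = √(2 × 4.652 × 10⁻²⁶ × 4.226 × 10⁻²⁰) = 6.270 × 10⁻²³ kg·m/s.
λ = h/p = 1.06 × 10⁻¹¹ m = 10.6 pm.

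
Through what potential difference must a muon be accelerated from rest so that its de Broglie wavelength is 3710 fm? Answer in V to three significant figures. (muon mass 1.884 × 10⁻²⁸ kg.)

V = 528 V

p = h/λ = 6.626 × 10⁻³⁴ / 3.710 × 10⁻¹² = 1.786 × 10⁻²² kg·m/s.
KE = p²/(2m) = 8.465 × 10⁻¹⁷ J.
V = KE/e = 8.465 × 10⁻¹⁷ / (1.602 × 10⁻¹⁹) = 528 V.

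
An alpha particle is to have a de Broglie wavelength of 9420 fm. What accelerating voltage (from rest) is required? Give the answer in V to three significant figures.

V = 1.16 V

p = h/λ = 6.626 × 10⁻³⁴ / 9.420 × 10⁻¹² = 7.034 × 10⁻²³ kg·m/s.
KE = p²/(2m) = 3.723 × 10⁻¹⁹ J.
V = KE/2e = 3.723 × 10⁻¹⁹ / (2 × 1.602 × 10⁻¹⁹) = 1.16 V.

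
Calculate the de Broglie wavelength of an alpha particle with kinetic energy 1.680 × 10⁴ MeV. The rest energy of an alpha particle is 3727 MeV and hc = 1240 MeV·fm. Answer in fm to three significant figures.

Total energy E = KE + m₀c² = 1.680 × 10⁴ + 3727 = 20527 MeV.
(pc)² = E² − (m₀c²)² = (20527)² − (3727)² = 4.075 × 10⁸ MeV², so pc = 2.019 × 10⁴ MeV.
λ = hc/(pc) = 1240 MeV·fm / 2.019 × 10⁴ MeV = 0.0614 fm.

λ = 0.0614 fm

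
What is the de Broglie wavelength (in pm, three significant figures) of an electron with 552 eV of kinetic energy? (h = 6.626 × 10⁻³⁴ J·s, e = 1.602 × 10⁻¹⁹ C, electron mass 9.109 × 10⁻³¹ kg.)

λ = 52.2 pm

KE = 552 eV = 8.843 × 10⁻¹⁷ J.
p = √(2mKE) = √(2 × 9.109 × 10⁻³¹ × 8.843 × 10⁻¹⁷) = 1.269 × 10⁻²³ kg·m/s.
λ = h/p = 6.626 × 10⁻³⁴ / 1.269 × 10⁻²³ = 5.22 × 10⁻¹¹ m = 52.2 pm.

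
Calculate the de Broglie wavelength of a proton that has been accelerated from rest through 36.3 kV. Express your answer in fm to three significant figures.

KE = eV = 1.602 × 10⁻¹⁹ × 3.630 × 10⁴ = 5.815 × 10⁻¹⁵ J.
p = √(2mKE) = √(2 × 1.673 × 10⁻²⁷ × 5.815 × 10⁻¹⁵) = 4.411 × 10⁻²¹ kg·m/s.
λ = h/p = 6.626 × 10⁻³⁴ / 4.411 × 10⁻²¹ = 1.50 × 10⁻¹³ m = 150 fm.

λ = 150 fm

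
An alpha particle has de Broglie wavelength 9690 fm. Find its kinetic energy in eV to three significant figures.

KE = 2.20 eV

p = h/λ = 6.626 × 10⁻³⁴ / 9.690 × 10⁻¹² = 6.838 × 10⁻²³ kg·m/s.
KE = p²/(2m) = (6.838 × 10⁻²³)² / (2 × 6.645 × 10⁻²⁷) = 3.518 × 10⁻¹⁹ J = 2.20 eV.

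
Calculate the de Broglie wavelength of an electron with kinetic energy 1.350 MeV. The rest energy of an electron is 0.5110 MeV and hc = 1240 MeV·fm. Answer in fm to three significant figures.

λ = 693 fm

Total energy E = KE + m₀c² = 1.350 + 0.5110 = 1.8610 MeV.
(pc)² = E² − (m₀c²)² = (1.8610)² − (0.5110)² = 3.202 MeV², so pc = 1.789 MeV.
λ = hc/(pc) = 1240 MeV·fm / 1.789 MeV = 693 fm.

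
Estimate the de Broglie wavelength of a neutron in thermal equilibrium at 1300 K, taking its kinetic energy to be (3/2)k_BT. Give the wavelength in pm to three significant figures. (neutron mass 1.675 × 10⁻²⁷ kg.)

KE = (3/2)k_BT = 1.5 × 1.381 × 10⁻²³ × 1300 = 2.693 × 10⁻²⁰ J.
p = √(2mKE) = √(2 × 1.675 × 10⁻²⁷ × 2.693 × 10⁻²⁰) = 9.498 × 10⁻²⁴ kg·m/s.
λ = h/p = 6.98 × 10⁻¹¹ m = 69.8 pm.

λ = 69.8 pm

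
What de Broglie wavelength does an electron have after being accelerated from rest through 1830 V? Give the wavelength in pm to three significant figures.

λ = 28.7 pm

KE = eV = 1.602 × 10⁻¹⁹ × 1830 = 2.932 × 10⁻¹⁶ J.
p = √(2mKE) = √(2 × 9.109 × 10⁻³¹ × 2.932 × 10⁻¹⁶) = 2.311 × 10⁻²³ kg·m/s.
λ = h/p = 6.626 × 10⁻³⁴ / 2.311 × 10⁻²³ = 2.87 × 10⁻¹¹ m = 28.7 pm.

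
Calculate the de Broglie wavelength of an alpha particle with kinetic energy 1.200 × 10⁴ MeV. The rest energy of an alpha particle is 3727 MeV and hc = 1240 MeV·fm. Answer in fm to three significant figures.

Total energy E = KE + m₀c² = 1.200 × 10⁴ + 3727 = 15727 MeV.
(pc)² = E² − (m₀c²)² = (15727)² − (3727)² = 2.334 × 10⁸ MeV², so pc = 1.528 × 10⁴ MeV.
λ = hc/(pc) = 1240 MeV·fm / 1.528 × 10⁴ MeV = 0.0812 fm.

λ = 0.0812 fm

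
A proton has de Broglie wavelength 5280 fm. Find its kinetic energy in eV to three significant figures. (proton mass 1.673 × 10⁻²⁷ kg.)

p = h/λ = 6.626 × 10⁻³⁴ / 5.280 × 10⁻¹² = 1.255 × 10⁻²² kg·m/s.
KE = p²/(2m) = (1.255 × 10⁻²²)² / (2 × 1.673 × 10⁻²⁷) = 4.707 × 10⁻¹⁸ J = 29.4 eV.

KE = 29.4 eV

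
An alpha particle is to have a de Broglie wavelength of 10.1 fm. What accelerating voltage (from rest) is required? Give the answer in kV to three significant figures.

V = 1010 kV

p = h/λ = 6.626 × 10⁻³⁴ / 1.010 × 10⁻¹⁴ = 6.560 × 10⁻²⁰ kg·m/s.
KE = p²/(2m) = 3.238 × 10⁻¹³ J.
V = KE/2e = 3.238 × 10⁻¹³ / (2 × 1.602 × 10⁻¹⁹) = 1010 kV.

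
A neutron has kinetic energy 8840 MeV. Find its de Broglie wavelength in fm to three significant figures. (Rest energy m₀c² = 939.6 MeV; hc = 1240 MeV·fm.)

Total energy E = KE + m₀c² = 8840 + 939.6 = 9779.6 MeV.
(pc)² = E² − (m₀c²)² = (9779.6)² − (939.6)² = 9.476 × 10⁷ MeV², so pc = 9734 MeV.
λ = hc/(pc) = 1240 MeV·fm / 9734 MeV = 0.127 fm.

λ = 0.127 fm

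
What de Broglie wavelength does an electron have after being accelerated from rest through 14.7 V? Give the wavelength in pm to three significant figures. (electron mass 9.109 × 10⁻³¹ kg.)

KE = eV = 1.602 × 10⁻¹⁹ × 14.70 = 2.355 × 10⁻¹⁸ J.
p = √(2mKE) = √(2 × 9.109 × 10⁻³¹ × 2.355 × 10⁻¹⁸) = 2.071 × 10⁻²⁴ kg·m/s.
λ = h/p = 6.626 × 10⁻³⁴ / 2.071 × 10⁻²⁴ = 3.20 × 10⁻¹⁰ m = 320 pm.

λ = 320 pm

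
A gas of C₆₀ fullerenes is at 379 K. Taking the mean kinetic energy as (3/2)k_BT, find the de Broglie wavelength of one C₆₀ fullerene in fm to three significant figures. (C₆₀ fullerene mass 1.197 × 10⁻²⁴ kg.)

λ = 4830 fm

KE = (3/2)k_BT = 1.5 × 1.381 × 10⁻²³ × 379 = 7.851 × 10⁻²¹ J.
p = √(2mKE) = √(2 × 1.197 × 10⁻²⁴ × 7.851 × 10⁻²¹) = 1.371 × 10⁻²² kg·m/s.
λ = h/p = 4.83 × 10⁻¹² m = 4830 fm.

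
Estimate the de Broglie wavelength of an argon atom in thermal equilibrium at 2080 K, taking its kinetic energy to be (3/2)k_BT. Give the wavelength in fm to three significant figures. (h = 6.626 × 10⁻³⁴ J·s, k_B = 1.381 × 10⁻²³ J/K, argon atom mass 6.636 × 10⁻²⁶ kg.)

λ = 8760 fm

KE = (3/2)k_BT = 1.5 × 1.381 × 10⁻²³ × 2080 = 4.309 × 10⁻²⁰ J.
p = √(2mKE) = √(2 × 6.636 × 10⁻²⁶ × 4.309 × 10⁻²⁰) = 7.562 × 10⁻²³ kg·m/s.
λ = h/p = 8.76 × 10⁻¹² m = 8760 fm.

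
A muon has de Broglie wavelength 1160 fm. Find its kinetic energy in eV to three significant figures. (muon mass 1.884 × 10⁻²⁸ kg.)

KE = 5410 eV

p = h/λ = 6.626 × 10⁻³⁴ / 1.160 × 10⁻¹² = 5.712 × 10⁻²² kg·m/s.
KE = p²/(2m) = (5.712 × 10⁻²²)² / (2 × 1.884 × 10⁻²⁸) = 8.659 × 10⁻¹⁶ J = 5410 eV.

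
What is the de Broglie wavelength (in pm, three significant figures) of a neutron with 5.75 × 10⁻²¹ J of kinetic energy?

λ = 151 pm

p = √(2mKE) = √(2 × 1.675 × 10⁻²⁷ × 5.750 × 10⁻²¹) = 4.389 × 10⁻²⁴ kg·m/s.
λ = h/p = 6.626 × 10⁻³⁴ / 4.389 × 10⁻²⁴ = 1.51 × 10⁻¹⁰ m = 151 pm.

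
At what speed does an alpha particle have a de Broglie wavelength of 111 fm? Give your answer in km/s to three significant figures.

v = 898 km/s

p = h/λ = 6.626 × 10⁻³⁴ / 1.110 × 10⁻¹³ = 5.969 × 10⁻²¹ kg·m/s.
v = p/m = 5.969 × 10⁻²¹ / 6.645 × 10⁻²⁷ = 8.98 × 10⁵ m/s = 898 km/s.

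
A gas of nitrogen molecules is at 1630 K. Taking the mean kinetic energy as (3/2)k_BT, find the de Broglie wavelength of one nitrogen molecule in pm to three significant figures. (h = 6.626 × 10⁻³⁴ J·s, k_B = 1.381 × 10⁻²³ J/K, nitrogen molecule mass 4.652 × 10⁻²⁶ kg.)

KE = (3/2)k_BT = 1.5 × 1.381 × 10⁻²³ × 1630 = 3.377 × 10⁻²⁰ J.
p = √(2mKE) = √(2 × 4.652 × 10⁻²⁶ × 3.377 × 10⁻²⁰) = 5.605 × 10⁻²³ kg·m/s.
λ = h/p = 1.18 × 10⁻¹¹ m = 11.8 pm.

λ = 11.8 pm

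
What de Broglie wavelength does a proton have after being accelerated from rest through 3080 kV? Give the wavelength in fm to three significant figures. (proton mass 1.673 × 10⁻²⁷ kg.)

λ = 16.3 fm

KE = eV = 1.602 × 10⁻¹⁹ × 3.080 × 10⁶ = 4.934 × 10⁻¹³ J.
p = √(2mKE) = √(2 × 1.673 × 10⁻²⁷ × 4.934 × 10⁻¹³) = 4.063 × 10⁻²⁰ kg·m/s.
λ = h/p = 6.626 × 10⁻³⁴ / 4.063 × 10⁻²⁰ = 1.63 × 10⁻¹⁴ m = 16.3 fm.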